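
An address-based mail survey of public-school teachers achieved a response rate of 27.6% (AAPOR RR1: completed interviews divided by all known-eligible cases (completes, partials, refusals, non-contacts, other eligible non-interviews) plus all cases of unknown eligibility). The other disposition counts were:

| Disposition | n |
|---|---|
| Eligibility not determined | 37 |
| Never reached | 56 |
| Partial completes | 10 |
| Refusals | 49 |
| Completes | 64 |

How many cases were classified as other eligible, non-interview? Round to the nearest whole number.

RR1 = 64 / D = 0.276
D = 64 / 0.276 = 231.9
Remaining denominator categories sum to 216
other eligible, non-interview = 231.9 − 216 ≈ 16

16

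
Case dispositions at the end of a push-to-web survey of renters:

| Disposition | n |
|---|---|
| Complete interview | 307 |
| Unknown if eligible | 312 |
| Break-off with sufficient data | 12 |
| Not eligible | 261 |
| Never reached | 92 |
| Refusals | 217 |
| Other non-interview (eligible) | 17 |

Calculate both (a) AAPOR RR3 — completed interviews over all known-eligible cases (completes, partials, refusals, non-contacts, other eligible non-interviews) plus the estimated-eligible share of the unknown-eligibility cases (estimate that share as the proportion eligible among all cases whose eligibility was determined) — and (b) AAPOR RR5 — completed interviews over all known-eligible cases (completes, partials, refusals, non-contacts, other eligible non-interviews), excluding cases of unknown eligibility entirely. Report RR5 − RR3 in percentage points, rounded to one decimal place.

Top: 307
Eligible (known): 307 + 12 + 217 + 92 + 17 = 645
e = 645 / (645 + 261) = 645 / 906 = 0.7119
e × U: 0.7119 × 312 = 222.11
Denominator: 645 + 222.11 = 867.11
RR3 = 307 / 867.11 = 0.3540
Denominator: 307 + 12 + 217 + 92 + 17 = 645
RR5 = 307 / 645 = 0.4760
Difference = 47.60 − 35.40 = 12.20 percentage points

12.2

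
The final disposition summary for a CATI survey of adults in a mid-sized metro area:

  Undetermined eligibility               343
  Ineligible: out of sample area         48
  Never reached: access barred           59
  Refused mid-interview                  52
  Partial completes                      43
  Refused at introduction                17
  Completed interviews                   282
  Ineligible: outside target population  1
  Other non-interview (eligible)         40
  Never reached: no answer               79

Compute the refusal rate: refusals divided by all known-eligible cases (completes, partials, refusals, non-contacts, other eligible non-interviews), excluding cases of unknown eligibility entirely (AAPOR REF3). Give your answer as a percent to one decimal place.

12.1%

Refused = 17 + 52 = 69
Non-contacts = 79 + 59 = 138
Not eligible = 1 + 48 = 49
Top: 69
Denominator: 282 + 43 + 69 + 138 + 40 = 572
REF3 = 69 / 572 = 0.1206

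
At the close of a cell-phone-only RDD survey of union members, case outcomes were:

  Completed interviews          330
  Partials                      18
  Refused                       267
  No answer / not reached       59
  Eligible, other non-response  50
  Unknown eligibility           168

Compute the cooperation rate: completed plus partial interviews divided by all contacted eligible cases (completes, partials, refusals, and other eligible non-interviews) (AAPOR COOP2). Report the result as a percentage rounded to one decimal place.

Num → 330 + 18 = 348
Denom → 330 + 18 + 267 + 50 = 665
COOP2 = 348 / 665 = 0.5233

52.3%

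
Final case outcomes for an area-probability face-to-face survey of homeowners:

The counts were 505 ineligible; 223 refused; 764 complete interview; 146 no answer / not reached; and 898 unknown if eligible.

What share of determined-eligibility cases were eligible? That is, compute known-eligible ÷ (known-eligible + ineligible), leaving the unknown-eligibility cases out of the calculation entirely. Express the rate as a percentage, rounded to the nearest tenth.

69.2%

Eligible (known): 764 + 223 + 146 = 1133
e = 1133 / (1133 + 505) = 1133 / 1638 = 0.6917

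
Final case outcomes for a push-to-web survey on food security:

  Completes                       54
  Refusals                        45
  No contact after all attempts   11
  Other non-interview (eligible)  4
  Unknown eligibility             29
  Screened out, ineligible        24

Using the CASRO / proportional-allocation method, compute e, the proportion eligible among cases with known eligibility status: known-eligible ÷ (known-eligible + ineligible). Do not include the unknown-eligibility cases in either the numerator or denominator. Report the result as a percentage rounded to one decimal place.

82.6%

Determined eligible = 54 + 45 + 11 + 4 = 114
e = 114 / (114 + 24) = 114 / 138 = 0.8261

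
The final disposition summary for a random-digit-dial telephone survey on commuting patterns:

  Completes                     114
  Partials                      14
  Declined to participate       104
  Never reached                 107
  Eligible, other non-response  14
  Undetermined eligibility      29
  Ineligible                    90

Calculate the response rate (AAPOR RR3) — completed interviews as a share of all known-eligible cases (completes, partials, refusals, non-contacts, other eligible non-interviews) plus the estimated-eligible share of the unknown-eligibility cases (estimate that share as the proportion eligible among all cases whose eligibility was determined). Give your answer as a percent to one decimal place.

30.3%

Numerator = 114
Determined eligible = 114 + 14 + 104 + 107 + 14 = 353
e = 353 / (353 + 90) = 353 / 443 = 0.7968
Estimated eligible among unknowns = 0.7968 × 29 = 23.11
Denom = 353 + 23.11 = 376.11
RR3 = 114 / 376.11 = 0.3031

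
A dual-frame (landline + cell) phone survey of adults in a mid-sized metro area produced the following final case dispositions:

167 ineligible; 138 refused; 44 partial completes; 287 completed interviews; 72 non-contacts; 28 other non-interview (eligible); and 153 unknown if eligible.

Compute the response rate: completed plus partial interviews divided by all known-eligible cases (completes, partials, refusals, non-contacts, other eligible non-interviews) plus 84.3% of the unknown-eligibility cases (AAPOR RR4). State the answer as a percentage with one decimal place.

47.4%

Top: 287 + 44 = 331
Eligible (known): 287 + 44 + 138 + 72 + 28 = 569
Estimated eligible among unknowns: 0.8430 × 153 = 128.98
Denominator: 569 + 128.98 = 697.98
RR4 = 331 / 697.98 = 0.4742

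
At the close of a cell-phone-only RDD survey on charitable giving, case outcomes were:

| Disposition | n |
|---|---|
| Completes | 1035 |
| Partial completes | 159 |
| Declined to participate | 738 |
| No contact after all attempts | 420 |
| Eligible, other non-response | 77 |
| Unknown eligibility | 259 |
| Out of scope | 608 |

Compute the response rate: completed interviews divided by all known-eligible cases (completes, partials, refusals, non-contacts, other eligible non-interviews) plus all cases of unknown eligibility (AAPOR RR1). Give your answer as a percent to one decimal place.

38.5%

Numerator: 1035
Denom: 1035 + 159 + 738 + 420 + 77 + 259 = 2688
RR1 = 1035 / 2688 = 0.3850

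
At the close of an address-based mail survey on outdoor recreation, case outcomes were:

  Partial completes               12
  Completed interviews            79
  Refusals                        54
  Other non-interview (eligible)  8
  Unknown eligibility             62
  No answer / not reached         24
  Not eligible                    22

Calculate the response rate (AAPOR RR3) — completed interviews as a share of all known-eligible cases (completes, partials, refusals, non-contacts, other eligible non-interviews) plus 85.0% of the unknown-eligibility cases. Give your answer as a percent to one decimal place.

Top: 79
Eligible (known): 79 + 12 + 54 + 24 + 8 = 177
e × U: 0.8500 × 62 = 52.70
Denominator: 177 + 52.70 = 229.70
RR3 = 79 / 229.70 = 0.3439

34.4%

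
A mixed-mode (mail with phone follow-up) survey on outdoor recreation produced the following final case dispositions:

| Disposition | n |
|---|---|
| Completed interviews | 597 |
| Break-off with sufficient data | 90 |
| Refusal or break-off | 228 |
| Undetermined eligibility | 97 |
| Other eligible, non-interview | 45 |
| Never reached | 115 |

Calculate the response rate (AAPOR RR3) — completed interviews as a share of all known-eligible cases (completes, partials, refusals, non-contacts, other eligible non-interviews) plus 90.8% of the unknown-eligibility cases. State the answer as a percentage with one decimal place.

51.3%

Num: 597
Determined eligible: 597 + 90 + 228 + 115 + 45 = 1075
Eligible share of unknowns: 0.9080 × 97 = 88.08
Base: 1075 + 88.08 = 1163.08
RR3 = 597 / 1163.08 = 0.5133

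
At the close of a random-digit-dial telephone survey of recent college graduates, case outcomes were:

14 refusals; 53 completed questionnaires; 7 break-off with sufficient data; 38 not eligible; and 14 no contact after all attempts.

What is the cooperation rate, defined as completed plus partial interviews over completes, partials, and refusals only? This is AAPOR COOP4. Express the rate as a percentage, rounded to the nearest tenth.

Num = 53 + 7 = 60
Denom = 53 + 7 + 14 = 74
COOP4 = 60 / 74 = 0.8108

81.1%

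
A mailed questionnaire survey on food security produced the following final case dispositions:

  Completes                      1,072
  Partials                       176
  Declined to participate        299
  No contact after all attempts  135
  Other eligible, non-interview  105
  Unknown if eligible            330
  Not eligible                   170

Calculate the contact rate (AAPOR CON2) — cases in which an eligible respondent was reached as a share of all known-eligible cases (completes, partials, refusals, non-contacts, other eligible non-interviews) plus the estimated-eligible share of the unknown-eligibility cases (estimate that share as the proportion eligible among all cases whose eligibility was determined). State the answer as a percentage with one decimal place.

79.1%

Numerator → 1072 + 176 + 299 + 105 = 1652
Known eligible → 1072 + 176 + 299 + 135 + 105 = 1787
e = 1787 / (1787 + 170) = 1787 / 1957 = 0.9131
Estimated eligible among unknowns → 0.9131 × 330 = 301.32
Denom → 1787 + 301.32 = 2088.32
CON2 = 1652 / 2088.32 = 0.7911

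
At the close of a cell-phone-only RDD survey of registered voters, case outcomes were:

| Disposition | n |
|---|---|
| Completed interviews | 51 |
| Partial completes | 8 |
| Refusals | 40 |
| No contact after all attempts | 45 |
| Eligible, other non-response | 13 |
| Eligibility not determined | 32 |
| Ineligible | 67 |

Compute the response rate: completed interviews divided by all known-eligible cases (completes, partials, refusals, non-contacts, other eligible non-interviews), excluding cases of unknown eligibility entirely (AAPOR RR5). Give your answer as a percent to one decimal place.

Top = 51
Denominator = 51 + 8 + 40 + 45 + 13 = 157
RR5 = 51 / 157 = 0.3248

32.5%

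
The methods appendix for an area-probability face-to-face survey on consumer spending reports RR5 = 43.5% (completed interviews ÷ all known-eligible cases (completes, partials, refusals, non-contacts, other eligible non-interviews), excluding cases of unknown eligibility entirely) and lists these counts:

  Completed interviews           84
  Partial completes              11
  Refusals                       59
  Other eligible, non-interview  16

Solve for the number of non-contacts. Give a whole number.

23

RR5 = 84 / D = 0.435
D = 84 / 0.435 = 193.1
Remaining denominator categories sum to 170
non-contacts = 193.1 − 170 ≈ 23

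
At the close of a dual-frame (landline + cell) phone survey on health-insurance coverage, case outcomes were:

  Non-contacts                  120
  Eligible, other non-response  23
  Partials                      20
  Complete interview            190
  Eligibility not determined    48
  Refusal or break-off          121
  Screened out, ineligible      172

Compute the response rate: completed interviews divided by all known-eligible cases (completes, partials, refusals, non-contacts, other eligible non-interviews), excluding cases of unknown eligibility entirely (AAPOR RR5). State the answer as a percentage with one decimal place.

40.1%

Top: 190
Denominator: 190 + 20 + 121 + 120 + 23 = 474
RR5 = 190 / 474 = 0.4008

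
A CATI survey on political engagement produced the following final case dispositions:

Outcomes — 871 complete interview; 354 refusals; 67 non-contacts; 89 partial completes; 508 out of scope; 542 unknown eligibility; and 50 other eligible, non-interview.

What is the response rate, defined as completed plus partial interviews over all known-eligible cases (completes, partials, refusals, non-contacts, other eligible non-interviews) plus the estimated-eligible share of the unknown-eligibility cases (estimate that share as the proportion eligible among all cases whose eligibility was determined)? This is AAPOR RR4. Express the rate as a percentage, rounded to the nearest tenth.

52.4%

Top: 871 + 89 = 960
Known eligible: 871 + 89 + 354 + 67 + 50 = 1431
e = 1431 / (1431 + 508) = 1431 / 1939 = 0.7380
e × U: 0.7380 × 542 = 400.00
Denominator: 1431 + 400.00 = 1831.00
RR4 = 960 / 1831.00 = 0.5243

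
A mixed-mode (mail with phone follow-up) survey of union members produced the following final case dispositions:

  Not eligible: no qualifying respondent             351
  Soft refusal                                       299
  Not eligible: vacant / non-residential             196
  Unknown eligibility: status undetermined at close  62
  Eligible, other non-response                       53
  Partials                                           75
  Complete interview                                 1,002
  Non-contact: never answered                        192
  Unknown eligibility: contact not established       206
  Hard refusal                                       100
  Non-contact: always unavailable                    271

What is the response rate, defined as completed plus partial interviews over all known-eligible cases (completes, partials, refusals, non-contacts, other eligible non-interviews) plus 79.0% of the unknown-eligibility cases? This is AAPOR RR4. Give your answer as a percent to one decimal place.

48.9%

Refusal or break-off = 100 + 299 = 399
Non-contacts = 192 + 271 = 463
Eligibility not determined = 206 + 62 = 268
Out of scope = 351 + 196 = 547
Top = 1002 + 75 = 1077
Known eligible = 1002 + 75 + 399 + 463 + 53 = 1992
e × U = 0.7900 × 268 = 211.72
Denom = 1992 + 211.72 = 2203.72
RR4 = 1077 / 2203.72 = 0.4887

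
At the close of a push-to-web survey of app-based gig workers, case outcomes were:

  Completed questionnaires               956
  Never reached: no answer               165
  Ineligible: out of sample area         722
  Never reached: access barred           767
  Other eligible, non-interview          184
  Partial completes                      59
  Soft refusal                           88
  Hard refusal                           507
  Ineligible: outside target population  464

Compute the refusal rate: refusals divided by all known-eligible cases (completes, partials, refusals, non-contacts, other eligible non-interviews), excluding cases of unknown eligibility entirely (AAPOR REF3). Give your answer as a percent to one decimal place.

21.8%

Refusals = 507 + 88 = 595
No answer / not reached = 165 + 767 = 932
Screened out, ineligible = 464 + 722 = 1186
Top: 595
Denominator: 956 + 59 + 595 + 932 + 184 = 2726
REF3 = 595 / 2726 = 0.2183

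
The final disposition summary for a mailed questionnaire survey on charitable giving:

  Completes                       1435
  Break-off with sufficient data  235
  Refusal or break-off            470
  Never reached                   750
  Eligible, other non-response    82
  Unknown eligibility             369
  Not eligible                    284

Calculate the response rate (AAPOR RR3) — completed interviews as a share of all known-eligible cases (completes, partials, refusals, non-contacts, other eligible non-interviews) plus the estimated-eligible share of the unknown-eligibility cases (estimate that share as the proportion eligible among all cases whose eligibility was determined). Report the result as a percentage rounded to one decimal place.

Top = 1435
Eligible (known) = 1435 + 235 + 470 + 750 + 82 = 2972
e = 2972 / (2972 + 284) = 2972 / 3256 = 0.9128
e × U = 0.9128 × 369 = 336.82
Denom = 2972 + 336.82 = 3308.82
RR3 = 1435 / 3308.82 = 0.4337

43.4%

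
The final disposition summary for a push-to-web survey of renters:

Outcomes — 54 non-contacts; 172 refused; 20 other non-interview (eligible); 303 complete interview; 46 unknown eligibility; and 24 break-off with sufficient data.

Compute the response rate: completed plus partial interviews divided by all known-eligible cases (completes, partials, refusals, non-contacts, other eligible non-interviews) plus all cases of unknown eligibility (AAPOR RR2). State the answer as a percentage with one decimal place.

52.8%

Top = 303 + 24 = 327
Base = 303 + 24 + 172 + 54 + 20 + 46 = 619
RR2 = 327 / 619 = 0.5283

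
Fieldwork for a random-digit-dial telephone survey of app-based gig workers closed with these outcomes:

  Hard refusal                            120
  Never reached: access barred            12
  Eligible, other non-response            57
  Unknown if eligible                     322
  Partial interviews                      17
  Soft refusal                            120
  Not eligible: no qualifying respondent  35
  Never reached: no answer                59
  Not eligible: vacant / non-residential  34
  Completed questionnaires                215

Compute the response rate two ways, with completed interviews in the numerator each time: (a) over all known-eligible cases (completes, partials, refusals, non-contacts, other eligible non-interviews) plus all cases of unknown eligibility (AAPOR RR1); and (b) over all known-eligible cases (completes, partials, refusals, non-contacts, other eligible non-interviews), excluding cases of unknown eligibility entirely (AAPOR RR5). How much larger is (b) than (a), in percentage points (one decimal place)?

Refused = 120 + 120 = 240
Non-contacts = 59 + 12 = 71
Not eligible = 35 + 34 = 69
Top = 215
Denom = 215 + 17 + 240 + 71 + 57 + 322 = 922
RR1 = 215 / 922 = 0.2332
Denom = 215 + 17 + 240 + 71 + 57 = 600
RR5 = 215 / 600 = 0.3583
Difference = 35.83 − 23.32 = 12.51 percentage points

12.5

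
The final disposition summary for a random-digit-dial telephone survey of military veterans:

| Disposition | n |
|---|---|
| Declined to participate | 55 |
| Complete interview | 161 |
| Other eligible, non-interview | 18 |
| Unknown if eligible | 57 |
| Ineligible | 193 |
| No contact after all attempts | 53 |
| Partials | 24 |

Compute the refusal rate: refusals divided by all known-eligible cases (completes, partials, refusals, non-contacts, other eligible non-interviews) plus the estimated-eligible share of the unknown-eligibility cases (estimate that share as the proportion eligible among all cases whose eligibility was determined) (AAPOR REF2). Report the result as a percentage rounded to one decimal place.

Top → 55
Determined eligible → 161 + 24 + 55 + 53 + 18 = 311
e = 311 / (311 + 193) = 311 / 504 = 0.6171
e × U → 0.6171 × 57 = 35.17
Denominator → 311 + 35.17 = 346.17
REF2 = 55 / 346.17 = 0.1589

15.9%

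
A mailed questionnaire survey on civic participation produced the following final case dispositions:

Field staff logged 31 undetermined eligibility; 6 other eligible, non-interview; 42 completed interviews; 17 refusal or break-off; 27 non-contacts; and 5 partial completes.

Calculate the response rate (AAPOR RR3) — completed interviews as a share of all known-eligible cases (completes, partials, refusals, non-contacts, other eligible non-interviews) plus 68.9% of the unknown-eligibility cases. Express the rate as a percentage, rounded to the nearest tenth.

35.5%

Numerator = 42
Known eligible = 42 + 5 + 17 + 27 + 6 = 97
e × U = 0.6890 × 31 = 21.36
Base = 97 + 21.36 = 118.36
RR3 = 42 / 118.36 = 0.3548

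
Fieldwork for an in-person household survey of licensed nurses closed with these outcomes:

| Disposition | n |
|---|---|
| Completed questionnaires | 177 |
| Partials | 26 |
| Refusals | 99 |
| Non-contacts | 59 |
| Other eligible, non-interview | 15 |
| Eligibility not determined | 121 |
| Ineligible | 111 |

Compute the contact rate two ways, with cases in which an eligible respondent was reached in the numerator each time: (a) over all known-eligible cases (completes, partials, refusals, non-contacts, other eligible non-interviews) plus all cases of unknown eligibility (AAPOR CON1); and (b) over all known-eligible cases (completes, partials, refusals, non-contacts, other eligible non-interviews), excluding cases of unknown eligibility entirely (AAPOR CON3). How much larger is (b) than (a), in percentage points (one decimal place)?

Numerator → 177 + 26 + 99 + 15 = 317
Base → 177 + 26 + 99 + 59 + 15 + 121 = 497
CON1 = 317 / 497 = 0.6378
Base → 177 + 26 + 99 + 59 + 15 = 376
CON3 = 317 / 376 = 0.8431
Difference = 84.31 − 63.78 = 20.53 percentage points

20.5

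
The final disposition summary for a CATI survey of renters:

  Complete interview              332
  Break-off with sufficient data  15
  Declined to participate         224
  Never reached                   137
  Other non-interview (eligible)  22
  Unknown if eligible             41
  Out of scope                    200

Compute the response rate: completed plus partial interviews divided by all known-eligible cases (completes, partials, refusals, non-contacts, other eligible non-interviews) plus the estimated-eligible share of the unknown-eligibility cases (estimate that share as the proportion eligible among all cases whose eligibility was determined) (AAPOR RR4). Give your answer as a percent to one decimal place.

Numerator → 332 + 15 = 347
Known eligible → 332 + 15 + 224 + 137 + 22 = 730
e = 730 / (730 + 200) = 730 / 930 = 0.7849
Estimated eligible among unknowns → 0.7849 × 41 = 32.18
Denominator → 730 + 32.18 = 762.18
RR4 = 347 / 762.18 = 0.4553

45.5%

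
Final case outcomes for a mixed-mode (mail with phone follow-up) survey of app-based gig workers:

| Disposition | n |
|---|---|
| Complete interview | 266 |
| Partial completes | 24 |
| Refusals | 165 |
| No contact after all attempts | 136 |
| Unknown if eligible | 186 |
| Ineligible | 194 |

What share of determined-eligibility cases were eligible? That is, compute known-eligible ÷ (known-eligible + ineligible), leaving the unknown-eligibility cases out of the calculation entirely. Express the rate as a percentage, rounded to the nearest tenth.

75.3%

Determined eligible → 266 + 24 + 165 + 136 = 591
e = 591 / (591 + 194) = 591 / 785 = 0.7529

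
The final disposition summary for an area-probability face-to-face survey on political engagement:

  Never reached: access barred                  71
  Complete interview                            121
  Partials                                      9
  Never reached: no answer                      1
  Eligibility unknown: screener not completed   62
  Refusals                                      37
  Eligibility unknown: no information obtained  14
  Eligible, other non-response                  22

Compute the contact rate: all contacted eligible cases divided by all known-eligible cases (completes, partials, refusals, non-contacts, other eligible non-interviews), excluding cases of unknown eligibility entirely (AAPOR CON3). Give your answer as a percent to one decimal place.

No answer / not reached = 1 + 71 = 72
Eligibility not determined = 62 + 14 = 76
Num = 121 + 9 + 37 + 22 = 189
Denominator = 121 + 9 + 37 + 72 + 22 = 261
CON3 = 189 / 261 = 0.7241

72.4%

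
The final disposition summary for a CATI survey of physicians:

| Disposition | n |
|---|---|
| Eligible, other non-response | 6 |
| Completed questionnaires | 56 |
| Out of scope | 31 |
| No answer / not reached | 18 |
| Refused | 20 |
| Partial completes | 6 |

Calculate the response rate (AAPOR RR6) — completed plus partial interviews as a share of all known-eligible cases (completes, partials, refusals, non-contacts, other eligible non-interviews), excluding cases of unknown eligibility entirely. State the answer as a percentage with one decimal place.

58.5%

Top → 56 + 6 = 62
Denominator → 56 + 6 + 20 + 18 + 6 = 106
RR6 = 62 / 106 = 0.5849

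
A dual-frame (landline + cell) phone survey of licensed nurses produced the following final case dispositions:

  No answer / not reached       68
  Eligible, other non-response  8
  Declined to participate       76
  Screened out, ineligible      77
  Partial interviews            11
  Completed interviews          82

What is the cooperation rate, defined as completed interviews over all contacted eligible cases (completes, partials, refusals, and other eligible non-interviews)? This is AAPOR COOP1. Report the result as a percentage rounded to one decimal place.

Num = 82
Base = 82 + 11 + 76 + 8 = 177
COOP1 = 82 / 177 = 0.4633

46.3%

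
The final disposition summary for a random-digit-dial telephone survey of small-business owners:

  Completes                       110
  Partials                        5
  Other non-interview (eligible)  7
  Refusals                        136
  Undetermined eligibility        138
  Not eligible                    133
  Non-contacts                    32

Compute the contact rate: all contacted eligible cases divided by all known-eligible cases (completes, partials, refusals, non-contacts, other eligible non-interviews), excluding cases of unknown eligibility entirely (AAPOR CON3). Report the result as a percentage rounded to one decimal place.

89.0%

Top: 110 + 5 + 136 + 7 = 258
Base: 110 + 5 + 136 + 32 + 7 = 290
CON3 = 258 / 290 = 0.8897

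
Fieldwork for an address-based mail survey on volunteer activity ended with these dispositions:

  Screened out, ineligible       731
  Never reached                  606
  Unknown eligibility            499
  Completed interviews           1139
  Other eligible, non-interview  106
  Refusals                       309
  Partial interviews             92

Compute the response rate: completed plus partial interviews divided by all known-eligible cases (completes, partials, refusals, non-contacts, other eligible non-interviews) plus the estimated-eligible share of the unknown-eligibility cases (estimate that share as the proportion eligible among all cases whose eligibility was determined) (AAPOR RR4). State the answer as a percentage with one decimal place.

46.8%

Top = 1139 + 92 = 1231
Determined eligible = 1139 + 92 + 309 + 606 + 106 = 2252
e = 2252 / (2252 + 731) = 2252 / 2983 = 0.7549
Eligible share of unknowns = 0.7549 × 499 = 376.70
Base = 2252 + 376.70 = 2628.70
RR4 = 1231 / 2628.70 = 0.4683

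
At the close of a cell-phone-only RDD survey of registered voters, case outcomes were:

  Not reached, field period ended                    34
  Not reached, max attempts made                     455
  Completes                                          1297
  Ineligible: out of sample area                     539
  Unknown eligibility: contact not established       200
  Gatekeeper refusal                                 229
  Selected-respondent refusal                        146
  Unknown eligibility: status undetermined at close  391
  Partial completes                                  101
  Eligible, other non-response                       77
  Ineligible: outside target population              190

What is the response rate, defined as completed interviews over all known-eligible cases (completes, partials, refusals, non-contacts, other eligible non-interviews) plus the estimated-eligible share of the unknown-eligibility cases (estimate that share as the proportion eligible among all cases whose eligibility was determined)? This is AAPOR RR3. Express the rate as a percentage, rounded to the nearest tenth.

Refused = 229 + 146 = 375
Never reached = 34 + 455 = 489
Unknown if eligible = 200 + 391 = 591
Ineligible = 190 + 539 = 729
Top = 1297
Known eligible = 1297 + 101 + 375 + 489 + 77 = 2339
e = 2339 / (2339 + 729) = 2339 / 3068 = 0.7624
Eligible share of unknowns = 0.7624 × 591 = 450.58
Base = 2339 + 450.58 = 2789.58
RR3 = 1297 / 2789.58 = 0.4649

46.5%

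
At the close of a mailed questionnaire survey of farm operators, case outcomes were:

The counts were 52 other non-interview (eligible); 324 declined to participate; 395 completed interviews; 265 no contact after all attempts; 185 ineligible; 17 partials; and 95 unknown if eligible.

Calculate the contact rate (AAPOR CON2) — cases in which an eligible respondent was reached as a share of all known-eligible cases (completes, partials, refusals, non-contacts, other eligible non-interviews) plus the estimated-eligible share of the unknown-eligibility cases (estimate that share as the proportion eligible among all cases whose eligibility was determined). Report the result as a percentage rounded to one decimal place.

Num: 395 + 17 + 324 + 52 = 788
Determined eligible: 395 + 17 + 324 + 265 + 52 = 1053
e = 1053 / (1053 + 185) = 1053 / 1238 = 0.8506
Eligible share of unknowns: 0.8506 × 95 = 80.81
Denom: 1053 + 80.81 = 1133.81
CON2 = 788 / 1133.81 = 0.6950

69.5%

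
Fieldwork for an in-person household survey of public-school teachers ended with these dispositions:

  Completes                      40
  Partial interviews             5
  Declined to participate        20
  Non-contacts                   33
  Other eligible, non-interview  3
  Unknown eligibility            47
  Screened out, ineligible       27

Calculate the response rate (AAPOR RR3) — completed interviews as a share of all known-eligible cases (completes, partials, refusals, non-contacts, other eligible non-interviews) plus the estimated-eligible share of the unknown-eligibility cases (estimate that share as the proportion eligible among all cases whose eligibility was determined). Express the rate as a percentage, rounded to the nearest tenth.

29.0%

Top → 40
Determined eligible → 40 + 5 + 20 + 33 + 3 = 101
e = 101 / (101 + 27) = 101 / 128 = 0.7891
e × U → 0.7891 × 47 = 37.09
Denominator → 101 + 37.09 = 138.09
RR3 = 40 / 138.09 = 0.2897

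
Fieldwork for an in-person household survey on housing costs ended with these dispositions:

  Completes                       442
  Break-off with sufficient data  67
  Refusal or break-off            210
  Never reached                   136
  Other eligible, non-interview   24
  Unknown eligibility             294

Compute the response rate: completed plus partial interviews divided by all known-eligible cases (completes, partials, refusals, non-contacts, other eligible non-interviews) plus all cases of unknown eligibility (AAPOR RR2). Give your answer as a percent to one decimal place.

43.4%

Num = 442 + 67 = 509
Base = 442 + 67 + 210 + 136 + 24 + 294 = 1173
RR2 = 509 / 1173 = 0.4339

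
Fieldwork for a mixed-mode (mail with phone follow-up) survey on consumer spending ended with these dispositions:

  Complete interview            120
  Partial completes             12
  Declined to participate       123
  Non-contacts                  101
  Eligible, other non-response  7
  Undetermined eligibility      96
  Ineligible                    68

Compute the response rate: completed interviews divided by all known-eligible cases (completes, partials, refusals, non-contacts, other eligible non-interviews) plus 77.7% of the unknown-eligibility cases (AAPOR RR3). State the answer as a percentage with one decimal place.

Numerator: 120
Eligible (known): 120 + 12 + 123 + 101 + 7 = 363
e × U: 0.7770 × 96 = 74.59
Base: 363 + 74.59 = 437.59
RR3 = 120 / 437.59 = 0.2742

27.4%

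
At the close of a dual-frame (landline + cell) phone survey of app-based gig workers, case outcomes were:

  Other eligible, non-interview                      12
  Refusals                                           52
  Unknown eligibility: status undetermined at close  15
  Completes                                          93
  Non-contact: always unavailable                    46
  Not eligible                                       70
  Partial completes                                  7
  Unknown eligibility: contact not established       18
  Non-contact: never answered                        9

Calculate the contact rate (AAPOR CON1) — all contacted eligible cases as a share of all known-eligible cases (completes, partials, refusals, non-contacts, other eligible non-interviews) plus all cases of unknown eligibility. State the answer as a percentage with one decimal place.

65.1%

No contact after all attempts = 9 + 46 = 55
Unknown if eligible = 18 + 15 = 33
Top → 93 + 7 + 52 + 12 = 164
Denominator → 93 + 7 + 52 + 55 + 12 + 33 = 252
CON1 = 164 / 252 = 0.6508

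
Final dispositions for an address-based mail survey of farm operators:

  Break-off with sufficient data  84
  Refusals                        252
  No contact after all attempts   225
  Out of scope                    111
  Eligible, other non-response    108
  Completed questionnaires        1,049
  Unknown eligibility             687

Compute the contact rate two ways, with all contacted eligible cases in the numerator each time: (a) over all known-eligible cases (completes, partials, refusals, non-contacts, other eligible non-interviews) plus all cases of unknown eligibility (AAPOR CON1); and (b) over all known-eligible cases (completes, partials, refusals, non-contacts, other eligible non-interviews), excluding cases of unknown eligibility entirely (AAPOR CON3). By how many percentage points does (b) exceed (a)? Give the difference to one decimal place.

24.8

Numerator = 1049 + 84 + 252 + 108 = 1493
Denom = 1049 + 84 + 252 + 225 + 108 + 687 = 2405
CON1 = 1493 / 2405 = 0.6208
Denom = 1049 + 84 + 252 + 225 + 108 = 1718
CON3 = 1493 / 1718 = 0.8690
Difference = 86.90 − 62.08 = 24.82 percentage points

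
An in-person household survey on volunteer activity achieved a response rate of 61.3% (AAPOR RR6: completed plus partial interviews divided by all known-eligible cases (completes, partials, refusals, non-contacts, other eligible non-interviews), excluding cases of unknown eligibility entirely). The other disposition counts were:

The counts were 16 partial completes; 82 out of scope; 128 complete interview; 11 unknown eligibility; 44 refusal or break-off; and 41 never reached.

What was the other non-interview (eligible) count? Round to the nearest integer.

Top = 128 + 16 = 144
RR6 = 144 / D = 0.613
D = 144 / 0.613 = 234.9
Remaining denominator categories sum to 229
other non-interview (eligible) = 234.9 − 229 ≈ 6

6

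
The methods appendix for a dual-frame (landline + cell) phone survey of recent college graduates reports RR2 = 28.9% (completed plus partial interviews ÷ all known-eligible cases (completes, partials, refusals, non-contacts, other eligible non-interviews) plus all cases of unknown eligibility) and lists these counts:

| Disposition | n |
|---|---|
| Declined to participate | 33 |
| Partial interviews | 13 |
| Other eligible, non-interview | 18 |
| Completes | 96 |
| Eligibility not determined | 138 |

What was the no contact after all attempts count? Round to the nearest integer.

Numerator: 96 + 13 = 109
RR2 = 109 / D = 0.289
D = 109 / 0.289 = 377.2
Rest of base = 298
no contact after all attempts = 377.2 − 298 ≈ 79

79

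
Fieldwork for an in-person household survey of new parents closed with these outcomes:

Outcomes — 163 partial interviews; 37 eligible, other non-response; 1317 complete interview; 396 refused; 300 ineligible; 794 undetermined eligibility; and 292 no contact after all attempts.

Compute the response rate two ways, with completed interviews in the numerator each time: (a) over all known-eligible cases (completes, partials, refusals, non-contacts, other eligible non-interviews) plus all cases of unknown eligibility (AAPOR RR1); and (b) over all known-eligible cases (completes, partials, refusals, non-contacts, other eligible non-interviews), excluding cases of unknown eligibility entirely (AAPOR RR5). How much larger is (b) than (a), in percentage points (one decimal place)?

Top → 1317
Denominator → 1317 + 163 + 396 + 292 + 37 + 794 = 2999
RR1 = 1317 / 2999 = 0.4391
Denominator → 1317 + 163 + 396 + 292 + 37 = 2205
RR5 = 1317 / 2205 = 0.5973
Difference = 59.73 − 43.91 = 15.82 percentage points

15.8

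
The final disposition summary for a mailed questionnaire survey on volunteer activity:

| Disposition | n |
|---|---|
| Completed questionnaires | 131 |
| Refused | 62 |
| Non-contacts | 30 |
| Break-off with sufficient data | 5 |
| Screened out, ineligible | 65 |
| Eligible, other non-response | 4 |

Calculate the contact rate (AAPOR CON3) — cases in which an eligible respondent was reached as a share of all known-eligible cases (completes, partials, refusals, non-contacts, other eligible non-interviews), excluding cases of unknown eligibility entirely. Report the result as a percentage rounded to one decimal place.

87.1%

Numerator: 131 + 5 + 62 + 4 = 202
Denom: 131 + 5 + 62 + 30 + 4 = 232
CON3 = 202 / 232 = 0.8707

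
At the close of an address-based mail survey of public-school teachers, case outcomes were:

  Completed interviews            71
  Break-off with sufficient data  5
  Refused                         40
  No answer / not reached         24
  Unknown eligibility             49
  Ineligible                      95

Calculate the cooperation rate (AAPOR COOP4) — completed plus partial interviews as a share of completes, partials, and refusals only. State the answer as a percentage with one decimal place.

Top → 71 + 5 = 76
Base → 71 + 5 + 40 = 116
COOP4 = 76 / 116 = 0.6552

65.5%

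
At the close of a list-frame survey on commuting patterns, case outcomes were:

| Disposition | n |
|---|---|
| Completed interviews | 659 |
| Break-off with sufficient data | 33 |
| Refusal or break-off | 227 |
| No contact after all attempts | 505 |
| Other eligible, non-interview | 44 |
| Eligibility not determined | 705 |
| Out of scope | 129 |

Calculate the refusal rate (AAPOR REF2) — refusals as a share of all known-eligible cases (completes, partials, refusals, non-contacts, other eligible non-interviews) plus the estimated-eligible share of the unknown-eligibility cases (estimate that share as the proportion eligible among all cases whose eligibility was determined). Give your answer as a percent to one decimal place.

Top: 227
Eligible (known): 659 + 33 + 227 + 505 + 44 = 1468
e = 1468 / (1468 + 129) = 1468 / 1597 = 0.9192
Estimated eligible among unknowns: 0.9192 × 705 = 648.04
Denominator: 1468 + 648.04 = 2116.04
REF2 = 227 / 2116.04 = 0.1073

10.7%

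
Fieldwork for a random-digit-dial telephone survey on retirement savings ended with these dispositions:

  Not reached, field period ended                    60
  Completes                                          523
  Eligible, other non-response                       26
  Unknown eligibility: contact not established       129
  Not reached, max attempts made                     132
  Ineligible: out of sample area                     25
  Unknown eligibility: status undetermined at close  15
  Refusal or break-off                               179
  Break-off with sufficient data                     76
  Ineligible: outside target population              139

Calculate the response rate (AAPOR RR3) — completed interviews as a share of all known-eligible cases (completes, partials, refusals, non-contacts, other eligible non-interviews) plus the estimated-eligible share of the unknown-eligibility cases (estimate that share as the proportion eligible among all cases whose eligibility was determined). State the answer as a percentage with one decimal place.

46.7%

Never reached = 60 + 132 = 192
Unknown if eligible = 129 + 15 = 144
Out of scope = 139 + 25 = 164
Numerator = 523
Known eligible = 523 + 76 + 179 + 192 + 26 = 996
e = 996 / (996 + 164) = 996 / 1160 = 0.8586
Estimated eligible among unknowns = 0.8586 × 144 = 123.64
Denominator = 996 + 123.64 = 1119.64
RR3 = 523 / 1119.64 = 0.4671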